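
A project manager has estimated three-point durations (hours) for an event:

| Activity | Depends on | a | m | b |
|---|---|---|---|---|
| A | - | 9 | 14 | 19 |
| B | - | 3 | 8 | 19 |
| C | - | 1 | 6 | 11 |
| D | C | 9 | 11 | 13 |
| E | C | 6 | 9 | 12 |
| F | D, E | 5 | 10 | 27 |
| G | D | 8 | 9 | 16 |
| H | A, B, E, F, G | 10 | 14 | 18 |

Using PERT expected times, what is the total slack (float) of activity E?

te_A = (9 + 4·14 + 19)/6 = 84/6 = 14
te_B = (3 + 4·8 + 19)/6 = 54/6 = 9
te_C = (1 + 4·6 + 11)/6 = 36/6 = 6
te_D = (9 + 4·11 + 13)/6 = 66/6 = 11
te_E = (6 + 4·9 + 12)/6 = 54/6 = 9
te_F = (5 + 4·10 + 27)/6 = 72/6 = 12
te_G = (8 + 4·9 + 16)/6 = 60/6 = 10
te_H = (10 + 4·14 + 18)/6 = 84/6 = 14

Forward pass:
ES_A = 0; EF_A = 14
ES_B = 0; EF_B = 9
ES_C = 0; EF_C = 6
ES_D = 6; EF_D = 6+11 = 17
ES_E = 6; EF_E = 6+9 = 15
ES_F = max(EF_D=17, EF_E=15) = 17; EF_F = 17+12 = 29
ES_G = 17; EF_G = 17+10 = 27
ES_H = max(EF_A=14, EF_B=9, EF_E=15, EF_F=29, EF_G=27) = 29; EF_H = 29+14 = 43
Expected project duration μ = 43 hours. Critical path: C → D → F → H.

Backward pass:
LF_H = 43; LS_H = 43−14 = 29
LF_G = LS_H = 29; LS_G = 29−10 = 19
LF_F = LS_H = 29; LS_F = 29−12 = 17
LF_E = min(LS_F=17, LS_H=29) = 17; LS_E = 17−9 = 8
LF_D = min(LS_F=17, LS_G=19) = 17; LS_D = 17−11 = 6
LF_C = min(LS_D=6, LS_E=8) = 6; LS_C = 6−6 = 0
LF_B = LS_H = 29; LS_B = 29−9 = 20
LF_A = LS_H = 29; LS_A = 29−14 = 15
Slack_E = LS_E − ES_E = 8 − 6 = 2

2 hours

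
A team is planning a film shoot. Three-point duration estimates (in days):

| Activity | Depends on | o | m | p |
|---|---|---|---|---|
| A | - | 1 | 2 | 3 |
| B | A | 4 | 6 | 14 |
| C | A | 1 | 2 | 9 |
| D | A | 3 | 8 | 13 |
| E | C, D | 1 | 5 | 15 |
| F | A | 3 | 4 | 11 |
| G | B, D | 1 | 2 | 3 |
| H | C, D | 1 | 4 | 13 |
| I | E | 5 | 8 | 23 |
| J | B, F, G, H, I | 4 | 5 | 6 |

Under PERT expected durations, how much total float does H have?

11 days

te_A = (1 + 4·2 + 3)/6 = 12/6 = 2
te_B = (4 + 4·6 + 14)/6 = 42/6 = 7
te_C = (1 + 4·2 + 9)/6 = 18/6 = 3
te_D = (3 + 4·8 + 13)/6 = 48/6 = 8
te_E = (1 + 4·5 + 15)/6 = 36/6 = 6
te_F = (3 + 4·4 + 11)/6 = 30/6 = 5
te_G = (1 + 4·2 + 3)/6 = 12/6 = 2
te_H = (1 + 4·4 + 13)/6 = 30/6 = 5
te_I = (5 + 4·8 + 23)/6 = 60/6 = 10
te_J = (4 + 4·5 + 6)/6 = 30/6 = 5

Forward pass:
ES_A = 0; EF_A = 2
ES_B = 2; EF_B = 2+7 = 9
ES_C = 2; EF_C = 2+3 = 5
ES_D = 2; EF_D = 2+8 = 10
ES_E = max(EF_C=5, EF_D=10) = 10; EF_E = 10+6 = 16
ES_F = 2; EF_F = 2+5 = 7
ES_G = max(EF_B=9, EF_D=10) = 10; EF_G = 10+2 = 12
ES_H = max(EF_C=5, EF_D=10) = 10; EF_H = 10+5 = 15
ES_I = 16; EF_I = 16+10 = 26
ES_J = max(EF_B=9, EF_F=7, EF_G=12, EF_H=15, EF_I=26) = 26; EF_J = 26+5 = 31
Expected project duration μ = 31 days. Critical path: A → D → E → I → J.

Backward pass:
LF_J = 31; LS_J = 31−5 = 26
LF_I = LS_J = 26; LS_I = 26−10 = 16
LF_H = LS_J = 26; LS_H = 26−5 = 21
LF_G = LS_J = 26; LS_G = 26−2 = 24
LF_F = LS_J = 26; LS_F = 26−5 = 21
LF_E = LS_I = 16; LS_E = 16−6 = 10
LF_D = min(LS_E=10, LS_G=24, LS_H=21) = 10; LS_D = 10−8 = 2
LF_C = min(LS_E=10, LS_H=21) = 10; LS_C = 10−3 = 7
LF_B = min(LS_G=24, LS_J=26) = 24; LS_B = 24−7 = 17
LF_A = min(LS_B=17, LS_C=7, LS_D=2, LS_F=21) = 2; LS_A = 2−2 = 0
Slack_H = LS_H − ES_H = 21 − 10 = 11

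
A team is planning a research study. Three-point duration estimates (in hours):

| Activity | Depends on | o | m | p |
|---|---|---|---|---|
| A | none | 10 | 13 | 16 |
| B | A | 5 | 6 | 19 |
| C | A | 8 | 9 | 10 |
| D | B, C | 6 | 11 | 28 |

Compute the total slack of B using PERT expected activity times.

1 hours

te_A = (10 + 4·13 + 16)/6 = 78/6 = 13
te_B = (5 + 4·6 + 19)/6 = 48/6 = 8
te_C = (8 + 4·9 + 10)/6 = 54/6 = 9
te_D = (6 + 4·11 + 28)/6 = 78/6 = 13

Forward pass:
ES_A = 0; EF_A = 13
ES_B = 13; EF_B = 13+8 = 21
ES_C = 13; EF_C = 13+9 = 22
ES_D = max(EF_B=21, EF_C=22) = 22; EF_D = 22+13 = 35
Expected project duration μ = 35 hours. Critical path: A → C → D.

Backward pass:
LF_D = 35; LS_D = 35−13 = 22
LF_C = LS_D = 22; LS_C = 22−9 = 13
LF_B = LS_D = 22; LS_B = 22−8 = 14
LF_A = min(LS_B=14, LS_C=13) = 13; LS_A = 13−13 = 0
Slack_B = LS_B − ES_B = 14 − 13 = 1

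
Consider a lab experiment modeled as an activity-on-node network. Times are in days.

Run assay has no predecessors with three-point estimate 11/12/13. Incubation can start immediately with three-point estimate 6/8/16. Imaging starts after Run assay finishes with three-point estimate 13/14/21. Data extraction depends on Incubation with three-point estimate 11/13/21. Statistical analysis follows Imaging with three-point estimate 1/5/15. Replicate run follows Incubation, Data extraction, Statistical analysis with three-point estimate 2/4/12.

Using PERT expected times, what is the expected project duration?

te_Run assay = (11 + 4·12 + 13)/6 = 72/6 = 12
te_Incubation = (6 + 4·8 + 16)/6 = 54/6 = 9
te_Imaging = (13 + 4·14 + 21)/6 = 90/6 = 15
te_Data extraction = (11 + 4·13 + 21)/6 = 84/6 = 14
te_Statistical analysis = (1 + 4·5 + 15)/6 = 36/6 = 6
te_Replicate run = (2 + 4·4 + 12)/6 = 30/6 = 5

Forward pass:
ES_Run assay = 0; EF_Run assay = 12
ES_Incubation = 0; EF_Incubation = 9
ES_Imaging = 12; EF_Imaging = 12+15 = 27
ES_Data extraction = 9; EF_Data extraction = 9+14 = 23
ES_Statistical analysis = 27; EF_Statistical analysis = 27+6 = 33
ES_Replicate run = max(EF_Incubation=9, EF_Data extraction=23, EF_Statistical analysis=33) = 33; EF_Replicate run = 33+5 = 38
Expected project duration μ = 38 days. Critical path: Run assay → Imaging → Statistical analysis → Replicate run.

38 days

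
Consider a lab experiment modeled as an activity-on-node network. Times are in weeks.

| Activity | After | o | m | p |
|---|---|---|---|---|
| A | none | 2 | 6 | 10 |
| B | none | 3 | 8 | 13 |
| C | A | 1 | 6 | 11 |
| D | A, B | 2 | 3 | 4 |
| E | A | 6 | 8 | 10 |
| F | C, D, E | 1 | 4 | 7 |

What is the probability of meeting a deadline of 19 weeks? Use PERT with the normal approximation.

te_A = (2 + 4·6 + 10)/6 = 36/6 = 6; σ²_A = ((10−2)/6)² = 1.778
te_B = (3 + 4·8 + 13)/6 = 48/6 = 8; σ²_B = ((13−3)/6)² = 2.778
te_C = (1 + 4·6 + 11)/6 = 36/6 = 6; σ²_C = ((11−1)/6)² = 2.778
te_D = (2 + 4·3 + 4)/6 = 18/6 = 3; σ²_D = ((4−2)/6)² = 0.111
te_E = (6 + 4·8 + 10)/6 = 48/6 = 8; σ²_E = ((10−6)/6)² = 0.444
te_F = (1 + 4·4 + 7)/6 = 24/6 = 4; σ²_F = ((7−1)/6)² = 1.000

Forward pass:
ES_A = 0; EF_A = 6
ES_B = 0; EF_B = 8
ES_C = 6; EF_C = 6+6 = 12
ES_D = max(EF_A=6, EF_B=8) = 8; EF_D = 8+3 = 11
ES_E = 6; EF_E = 6+8 = 14
ES_F = max(EF_C=12, EF_D=11, EF_E=14) = 14; EF_F = 14+4 = 18
Expected project duration μ = 18 weeks. Critical path: A → E → F.

Variance along critical path = 1.778 + 0.444 + 1.000 = 3.222; σ = √3.222 = 1.795 weeks.
Z = (19 − 18) / 1.795 = 0.557
P(T ≤ 19) = Φ(0.557) ≈ 0.711

0.711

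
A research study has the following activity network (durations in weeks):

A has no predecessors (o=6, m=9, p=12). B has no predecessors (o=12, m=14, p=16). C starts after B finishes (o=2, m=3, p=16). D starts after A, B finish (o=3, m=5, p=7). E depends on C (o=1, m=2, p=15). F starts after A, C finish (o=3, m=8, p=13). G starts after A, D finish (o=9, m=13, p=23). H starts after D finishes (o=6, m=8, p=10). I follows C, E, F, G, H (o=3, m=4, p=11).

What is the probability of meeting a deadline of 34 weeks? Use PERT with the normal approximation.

te_A = (6 + 4·9 + 12)/6 = 54/6 = 9; σ²_A = ((12−6)/6)² = 1.000
te_B = (12 + 4·14 + 16)/6 = 84/6 = 14; σ²_B = ((16−12)/6)² = 0.444
te_C = (2 + 4·3 + 16)/6 = 30/6 = 5; σ²_C = ((16−2)/6)² = 5.444
te_D = (3 + 4·5 + 7)/6 = 30/6 = 5; σ²_D = ((7−3)/6)² = 0.444
te_E = (1 + 4·2 + 15)/6 = 24/6 = 4; σ²_E = ((15−1)/6)² = 5.444
te_F = (3 + 4·8 + 13)/6 = 48/6 = 8; σ²_F = ((13−3)/6)² = 2.778
te_G = (9 + 4·13 + 23)/6 = 84/6 = 14; σ²_G = ((23−9)/6)² = 5.444
te_H = (6 + 4·8 + 10)/6 = 48/6 = 8; σ²_H = ((10−6)/6)² = 0.444
te_I = (3 + 4·4 + 11)/6 = 30/6 = 5; σ²_I = ((11−3)/6)² = 1.778

Forward pass:
ES_A = 0; EF_A = 9
ES_B = 0; EF_B = 14
ES_C = 14; EF_C = 14+5 = 19
ES_D = max(EF_A=9, EF_B=14) = 14; EF_D = 14+5 = 19
ES_E = 19; EF_E = 19+4 = 23
ES_F = max(EF_A=9, EF_C=19) = 19; EF_F = 19+8 = 27
ES_G = max(EF_A=9, EF_D=19) = 19; EF_G = 19+14 = 33
ES_H = 19; EF_H = 19+8 = 27
ES_I = max(EF_C=19, EF_E=23, EF_F=27, EF_G=33, EF_H=27) = 33; EF_I = 33+5 = 38
Expected project duration μ = 38 weeks. Critical path: B → D → G → I.

Variance along critical path = 0.444 + 0.444 + 5.444 + 1.778 = 8.111; σ = √8.111 = 2.848 weeks.
Z = (34 − 38) / 2.848 = -1.404
P(T ≤ 34) = Φ(-1.404) ≈ 0.080

0.080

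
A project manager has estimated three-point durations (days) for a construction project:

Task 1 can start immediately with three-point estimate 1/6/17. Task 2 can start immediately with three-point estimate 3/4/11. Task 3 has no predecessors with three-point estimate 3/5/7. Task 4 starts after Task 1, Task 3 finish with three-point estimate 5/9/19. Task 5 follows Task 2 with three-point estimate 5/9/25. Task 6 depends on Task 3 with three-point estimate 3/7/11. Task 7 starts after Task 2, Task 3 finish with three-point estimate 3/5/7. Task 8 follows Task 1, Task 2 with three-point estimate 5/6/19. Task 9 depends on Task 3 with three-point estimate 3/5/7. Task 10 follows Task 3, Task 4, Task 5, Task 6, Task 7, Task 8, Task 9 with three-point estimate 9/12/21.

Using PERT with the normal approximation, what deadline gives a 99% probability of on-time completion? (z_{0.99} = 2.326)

te_Task 1 = (1 + 4·6 + 17)/6 = 42/6 = 7; σ²_Task 1 = ((17−1)/6)² = 7.111
te_Task 2 = (3 + 4·4 + 11)/6 = 30/6 = 5; σ²_Task 2 = ((11−3)/6)² = 1.778
te_Task 3 = (3 + 4·5 + 7)/6 = 30/6 = 5; σ²_Task 3 = ((7−3)/6)² = 0.444
te_Task 4 = (5 + 4·9 + 19)/6 = 60/6 = 10; σ²_Task 4 = ((19−5)/6)² = 5.444
te_Task 5 = (5 + 4·9 + 25)/6 = 66/6 = 11; σ²_Task 5 = ((25−5)/6)² = 11.111
te_Task 6 = (3 + 4·7 + 11)/6 = 42/6 = 7; σ²_Task 6 = ((11−3)/6)² = 1.778
te_Task 7 = (3 + 4·5 + 7)/6 = 30/6 = 5; σ²_Task 7 = ((7−3)/6)² = 0.444
te_Task 8 = (5 + 4·6 + 19)/6 = 48/6 = 8; σ²_Task 8 = ((19−5)/6)² = 5.444
te_Task 9 = (3 + 4·5 + 7)/6 = 30/6 = 5; σ²_Task 9 = ((7−3)/6)² = 0.444
te_Task 10 = (9 + 4·12 + 21)/6 = 78/6 = 13; σ²_Task 10 = ((21−9)/6)² = 4.000

Forward pass:
ES_Task 1 = 0; EF_Task 1 = 7
ES_Task 2 = 0; EF_Task 2 = 5
ES_Task 3 = 0; EF_Task 3 = 5
ES_Task 4 = max(EF_Task 1=7, EF_Task 3=5) = 7; EF_Task 4 = 7+10 = 17
ES_Task 5 = 5; EF_Task 5 = 5+11 = 16
ES_Task 6 = 5; EF_Task 6 = 5+7 = 12
ES_Task 7 = max(EF_Task 2=5, EF_Task 3=5) = 5; EF_Task 7 = 5+5 = 10
ES_Task 8 = max(EF_Task 1=7, EF_Task 2=5) = 7; EF_Task 8 = 7+8 = 15
ES_Task 9 = 5; EF_Task 9 = 5+5 = 10
ES_Task 10 = max(EF_Task 3=5, EF_Task 4=17, EF_Task 5=16, EF_Task 6=12, EF_Task 7=10, EF_Task 8=15, EF_Task 9=10) = 17; EF_Task 10 = 17+13 = 30
Expected project duration μ = 30 days. Critical path: Task 1 → Task 4 → Task 10.

Variance along critical path = 7.111 + 5.444 + 4.000 = 16.556; σ = 4.069 days.
D = μ + z·σ = 30 + 2.326·4.069 = 39.5 days

39.5 days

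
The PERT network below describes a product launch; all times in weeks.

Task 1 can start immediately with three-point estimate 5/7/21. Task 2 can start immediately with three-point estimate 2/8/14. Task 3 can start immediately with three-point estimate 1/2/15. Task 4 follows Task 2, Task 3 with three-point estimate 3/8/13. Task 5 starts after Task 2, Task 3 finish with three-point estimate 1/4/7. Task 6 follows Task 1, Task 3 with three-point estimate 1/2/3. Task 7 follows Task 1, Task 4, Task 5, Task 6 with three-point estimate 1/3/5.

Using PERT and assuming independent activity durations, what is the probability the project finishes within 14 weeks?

0.031

te_Task 1 = (5 + 4·7 + 21)/6 = 54/6 = 9; σ²_Task 1 = ((21−5)/6)² = 7.111
te_Task 2 = (2 + 4·8 + 14)/6 = 48/6 = 8; σ²_Task 2 = ((14−2)/6)² = 4.000
te_Task 3 = (1 + 4·2 + 15)/6 = 24/6 = 4; σ²_Task 3 = ((15−1)/6)² = 5.444
te_Task 4 = (3 + 4·8 + 13)/6 = 48/6 = 8; σ²_Task 4 = ((13−3)/6)² = 2.778
te_Task 5 = (1 + 4·4 + 7)/6 = 24/6 = 4; σ²_Task 5 = ((7−1)/6)² = 1.000
te_Task 6 = (1 + 4·2 + 3)/6 = 12/6 = 2; σ²_Task 6 = ((3−1)/6)² = 0.111
te_Task 7 = (1 + 4·3 + 5)/6 = 18/6 = 3; σ²_Task 7 = ((5−1)/6)² = 0.444

Forward pass:
ES_Task 1 = 0; EF_Task 1 = 9
ES_Task 2 = 0; EF_Task 2 = 8
ES_Task 3 = 0; EF_Task 3 = 4
ES_Task 4 = max(EF_Task 2=8, EF_Task 3=4) = 8; EF_Task 4 = 8+8 = 16
ES_Task 5 = max(EF_Task 2=8, EF_Task 3=4) = 8; EF_Task 5 = 8+4 = 12
ES_Task 6 = max(EF_Task 1=9, EF_Task 3=4) = 9; EF_Task 6 = 9+2 = 11
ES_Task 7 = max(EF_Task 1=9, EF_Task 4=16, EF_Task 5=12, EF_Task 6=11) = 16; EF_Task 7 = 16+3 = 19
Expected project duration μ = 19 weeks. Critical path: Task 2 → Task 4 → Task 7.

Variance along critical path = 4.000 + 2.778 + 0.444 = 7.222; σ = √7.222 = 2.687 weeks.
Z = (14 − 19) / 2.687 = -1.861
P(T ≤ 14) = Φ(-1.861) ≈ 0.031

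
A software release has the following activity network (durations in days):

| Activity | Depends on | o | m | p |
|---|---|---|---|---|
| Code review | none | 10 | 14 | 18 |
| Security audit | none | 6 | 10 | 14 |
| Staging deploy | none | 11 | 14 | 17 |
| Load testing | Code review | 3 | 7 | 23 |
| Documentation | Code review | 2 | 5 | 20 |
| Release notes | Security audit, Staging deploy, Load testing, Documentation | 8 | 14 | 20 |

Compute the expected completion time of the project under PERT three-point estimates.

37 days

te_Code review = (10 + 4·14 + 18)/6 = 84/6 = 14
te_Security audit = (6 + 4·10 + 14)/6 = 60/6 = 10
te_Staging deploy = (11 + 4·14 + 17)/6 = 84/6 = 14
te_Load testing = (3 + 4·7 + 23)/6 = 54/6 = 9
te_Documentation = (2 + 4·5 + 20)/6 = 42/6 = 7
te_Release notes = (8 + 4·14 + 20)/6 = 84/6 = 14

Forward pass:
ES_Code review = 0; EF_Code review = 14
ES_Security audit = 0; EF_Security audit = 10
ES_Staging deploy = 0; EF_Staging deploy = 14
ES_Load testing = 14; EF_Load testing = 14+9 = 23
ES_Documentation = 14; EF_Documentation = 14+7 = 21
ES_Release notes = max(EF_Security audit=10, EF_Staging deploy=14, EF_Load testing=23, EF_Documentation=21) = 23; EF_Release notes = 23+14 = 37
Expected project duration μ = 37 days. Critical path: Code review → Load testing → Release notes.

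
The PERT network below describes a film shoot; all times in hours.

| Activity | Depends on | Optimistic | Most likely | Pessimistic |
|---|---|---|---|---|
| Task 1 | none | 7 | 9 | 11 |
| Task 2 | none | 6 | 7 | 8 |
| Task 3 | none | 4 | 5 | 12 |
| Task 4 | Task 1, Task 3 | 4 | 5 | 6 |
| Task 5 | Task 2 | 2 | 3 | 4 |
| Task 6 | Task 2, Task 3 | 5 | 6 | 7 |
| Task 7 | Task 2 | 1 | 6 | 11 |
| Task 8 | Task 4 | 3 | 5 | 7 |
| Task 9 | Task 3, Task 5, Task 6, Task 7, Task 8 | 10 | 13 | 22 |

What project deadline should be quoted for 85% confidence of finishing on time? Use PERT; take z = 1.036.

35.3 hours

te_Task 1 = (7 + 4·9 + 11)/6 = 54/6 = 9; σ²_Task 1 = ((11−7)/6)² = 0.444
te_Task 2 = (6 + 4·7 + 8)/6 = 42/6 = 7; σ²_Task 2 = ((8−6)/6)² = 0.111
te_Task 3 = (4 + 4·5 + 12)/6 = 36/6 = 6; σ²_Task 3 = ((12−4)/6)² = 1.778
te_Task 4 = (4 + 4·5 + 6)/6 = 30/6 = 5; σ²_Task 4 = ((6−4)/6)² = 0.111
te_Task 5 = (2 + 4·3 + 4)/6 = 18/6 = 3; σ²_Task 5 = ((4−2)/6)² = 0.111
te_Task 6 = (5 + 4·6 + 7)/6 = 36/6 = 6; σ²_Task 6 = ((7−5)/6)² = 0.111
te_Task 7 = (1 + 4·6 + 11)/6 = 36/6 = 6; σ²_Task 7 = ((11−1)/6)² = 2.778
te_Task 8 = (3 + 4·5 + 7)/6 = 30/6 = 5; σ²_Task 8 = ((7−3)/6)² = 0.444
te_Task 9 = (10 + 4·13 + 22)/6 = 84/6 = 14; σ²_Task 9 = ((22−10)/6)² = 4.000

Forward pass:
ES_Task 1 = 0; EF_Task 1 = 9
ES_Task 2 = 0; EF_Task 2 = 7
ES_Task 3 = 0; EF_Task 3 = 6
ES_Task 4 = max(EF_Task 1=9, EF_Task 3=6) = 9; EF_Task 4 = 9+5 = 14
ES_Task 5 = 7; EF_Task 5 = 7+3 = 10
ES_Task 6 = max(EF_Task 2=7, EF_Task 3=6) = 7; EF_Task 6 = 7+6 = 13
ES_Task 7 = 7; EF_Task 7 = 7+6 = 13
ES_Task 8 = 14; EF_Task 8 = 14+5 = 19
ES_Task 9 = max(EF_Task 3=6, EF_Task 5=10, EF_Task 6=13, EF_Task 7=13, EF_Task 8=19) = 19; EF_Task 9 = 19+14 = 33
Expected project duration μ = 33 hours. Critical path: Task 1 → Task 4 → Task 8 → Task 9.

Variance along critical path = 0.444 + 0.111 + 0.444 + 4.000 = 5.000; σ = 2.236 hours.
D = μ + z·σ = 33 + 1.036·2.236 = 35.3 hours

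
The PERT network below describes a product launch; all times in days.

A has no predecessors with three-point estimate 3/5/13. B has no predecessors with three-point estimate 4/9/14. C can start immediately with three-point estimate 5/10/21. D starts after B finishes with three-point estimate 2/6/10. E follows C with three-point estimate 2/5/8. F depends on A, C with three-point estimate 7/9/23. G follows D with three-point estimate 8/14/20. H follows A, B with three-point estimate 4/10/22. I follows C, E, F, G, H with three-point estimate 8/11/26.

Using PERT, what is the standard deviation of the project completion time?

4.19 days

te_A = (3 + 4·5 + 13)/6 = 36/6 = 6; σ²_A = ((13−3)/6)² = 2.778
te_B = (4 + 4·9 + 14)/6 = 54/6 = 9; σ²_B = ((14−4)/6)² = 2.778
te_C = (5 + 4·10 + 21)/6 = 66/6 = 11; σ²_C = ((21−5)/6)² = 7.111
te_D = (2 + 4·6 + 10)/6 = 36/6 = 6; σ²_D = ((10−2)/6)² = 1.778
te_E = (2 + 4·5 + 8)/6 = 30/6 = 5; σ²_E = ((8−2)/6)² = 1.000
te_F = (7 + 4·9 + 23)/6 = 66/6 = 11; σ²_F = ((23−7)/6)² = 7.111
te_G = (8 + 4·14 + 20)/6 = 84/6 = 14; σ²_G = ((20−8)/6)² = 4.000
te_H = (4 + 4·10 + 22)/6 = 66/6 = 11; σ²_H = ((22−4)/6)² = 9.000
te_I = (8 + 4·11 + 26)/6 = 78/6 = 13; σ²_I = ((26−8)/6)² = 9.000

Forward pass:
ES_A = 0; EF_A = 6
ES_B = 0; EF_B = 9
ES_C = 0; EF_C = 11
ES_D = 9; EF_D = 9+6 = 15
ES_E = 11; EF_E = 11+5 = 16
ES_F = max(EF_A=6, EF_C=11) = 11; EF_F = 11+11 = 22
ES_G = 15; EF_G = 15+14 = 29
ES_H = max(EF_A=6, EF_B=9) = 9; EF_H = 9+11 = 20
ES_I = max(EF_C=11, EF_E=16, EF_F=22, EF_G=29, EF_H=20) = 29; EF_I = 29+13 = 42
Expected project duration μ = 42 days. Critical path: B → D → G → I.

Variance along critical path = 2.778 + 1.778 + 4.000 + 9.000 = 17.556
σ = √17.556 = 4.190 days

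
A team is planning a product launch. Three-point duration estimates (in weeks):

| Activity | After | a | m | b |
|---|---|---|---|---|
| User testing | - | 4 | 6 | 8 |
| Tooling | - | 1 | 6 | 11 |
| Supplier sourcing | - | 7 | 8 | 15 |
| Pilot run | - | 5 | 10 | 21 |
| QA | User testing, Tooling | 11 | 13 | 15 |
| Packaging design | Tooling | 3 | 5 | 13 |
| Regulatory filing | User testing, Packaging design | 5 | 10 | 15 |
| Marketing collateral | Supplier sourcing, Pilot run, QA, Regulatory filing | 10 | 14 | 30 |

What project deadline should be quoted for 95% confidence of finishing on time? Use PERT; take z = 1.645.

45.3 weeks

te_User testing = (4 + 4·6 + 8)/6 = 36/6 = 6; σ²_User testing = ((8−4)/6)² = 0.444
te_Tooling = (1 + 4·6 + 11)/6 = 36/6 = 6; σ²_Tooling = ((11−1)/6)² = 2.778
te_Supplier sourcing = (7 + 4·8 + 15)/6 = 54/6 = 9; σ²_Supplier sourcing = ((15−7)/6)² = 1.778
te_Pilot run = (5 + 4·10 + 21)/6 = 66/6 = 11; σ²_Pilot run = ((21−5)/6)² = 7.111
te_QA = (11 + 4·13 + 15)/6 = 78/6 = 13; σ²_QA = ((15−11)/6)² = 0.444
te_Packaging design = (3 + 4·5 + 13)/6 = 36/6 = 6; σ²_Packaging design = ((13−3)/6)² = 2.778
te_Regulatory filing = (5 + 4·10 + 15)/6 = 60/6 = 10; σ²_Regulatory filing = ((15−5)/6)² = 2.778
te_Marketing collateral = (10 + 4·14 + 30)/6 = 96/6 = 16; σ²_Marketing collateral = ((30−10)/6)² = 11.111

Forward pass:
ES_User testing = 0; EF_User testing = 6
ES_Tooling = 0; EF_Tooling = 6
ES_Supplier sourcing = 0; EF_Supplier sourcing = 9
ES_Pilot run = 0; EF_Pilot run = 11
ES_QA = max(EF_User testing=6, EF_Tooling=6) = 6; EF_QA = 6+13 = 19
ES_Packaging design = 6; EF_Packaging design = 6+6 = 12
ES_Regulatory filing = max(EF_User testing=6, EF_Packaging design=12) = 12; EF_Regulatory filing = 12+10 = 22
ES_Marketing collateral = max(EF_Supplier sourcing=9, EF_Pilot run=11, EF_QA=19, EF_Regulatory filing=22) = 22; EF_Marketing collateral = 22+16 = 38
Expected project duration μ = 38 weeks. Critical path: Tooling → Packaging design → Regulatory filing → Marketing collateral.

Variance along critical path = 2.778 + 2.778 + 2.778 + 11.111 = 19.444; σ = 4.410 weeks.
D = μ + z·σ = 38 + 1.645·4.410 = 45.3 weeks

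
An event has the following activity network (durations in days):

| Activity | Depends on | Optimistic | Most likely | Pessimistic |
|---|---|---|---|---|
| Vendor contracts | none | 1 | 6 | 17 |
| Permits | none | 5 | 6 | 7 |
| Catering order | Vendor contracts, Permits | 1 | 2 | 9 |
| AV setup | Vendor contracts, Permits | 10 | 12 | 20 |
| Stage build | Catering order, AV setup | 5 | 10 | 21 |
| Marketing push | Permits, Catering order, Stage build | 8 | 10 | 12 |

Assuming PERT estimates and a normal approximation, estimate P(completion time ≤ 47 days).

0.925

te_Vendor contracts = (1 + 4·6 + 17)/6 = 42/6 = 7; σ²_Vendor contracts = ((17−1)/6)² = 7.111
te_Permits = (5 + 4·6 + 7)/6 = 36/6 = 6; σ²_Permits = ((7−5)/6)² = 0.111
te_Catering order = (1 + 4·2 + 9)/6 = 18/6 = 3; σ²_Catering order = ((9−1)/6)² = 1.778
te_AV setup = (10 + 4·12 + 20)/6 = 78/6 = 13; σ²_AV setup = ((20−10)/6)² = 2.778
te_Stage build = (5 + 4·10 + 21)/6 = 66/6 = 11; σ²_Stage build = ((21−5)/6)² = 7.111
te_Marketing push = (8 + 4·10 + 12)/6 = 60/6 = 10; σ²_Marketing push = ((12−8)/6)² = 0.444

Forward pass:
ES_Vendor contracts = 0; EF_Vendor contracts = 7
ES_Permits = 0; EF_Permits = 6
ES_Catering order = max(EF_Vendor contracts=7, EF_Permits=6) = 7; EF_Catering order = 7+3 = 10
ES_AV setup = max(EF_Vendor contracts=7, EF_Permits=6) = 7; EF_AV setup = 7+13 = 20
ES_Stage build = max(EF_Catering order=10, EF_AV setup=20) = 20; EF_Stage build = 20+11 = 31
ES_Marketing push = max(EF_Permits=6, EF_Catering order=10, EF_Stage build=31) = 31; EF_Marketing push = 31+10 = 41
Expected project duration μ = 41 days. Critical path: Vendor contracts → AV setup → Stage build → Marketing push.

Variance along critical path = 7.111 + 2.778 + 7.111 + 0.444 = 17.444; σ = √17.444 = 4.177 days.
Z = (47 − 41) / 4.177 = 1.437
P(T ≤ 47) = Φ(1.437) ≈ 0.925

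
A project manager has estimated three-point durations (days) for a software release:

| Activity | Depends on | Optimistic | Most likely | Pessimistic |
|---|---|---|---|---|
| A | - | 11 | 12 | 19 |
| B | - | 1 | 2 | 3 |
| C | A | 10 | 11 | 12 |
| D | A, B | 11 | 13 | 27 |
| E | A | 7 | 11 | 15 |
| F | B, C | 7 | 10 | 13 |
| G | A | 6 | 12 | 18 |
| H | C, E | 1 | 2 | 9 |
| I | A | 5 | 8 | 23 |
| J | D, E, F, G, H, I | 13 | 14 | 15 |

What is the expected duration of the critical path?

48 days

te_A = (11 + 4·12 + 19)/6 = 78/6 = 13
te_B = (1 + 4·2 + 3)/6 = 12/6 = 2
te_C = (10 + 4·11 + 12)/6 = 66/6 = 11
te_D = (11 + 4·13 + 27)/6 = 90/6 = 15
te_E = (7 + 4·11 + 15)/6 = 66/6 = 11
te_F = (7 + 4·10 + 13)/6 = 60/6 = 10
te_G = (6 + 4·12 + 18)/6 = 72/6 = 12
te_H = (1 + 4·2 + 9)/6 = 18/6 = 3
te_I = (5 + 4·8 + 23)/6 = 60/6 = 10
te_J = (13 + 4·14 + 15)/6 = 84/6 = 14

Forward pass:
ES_A = 0; EF_A = 13
ES_B = 0; EF_B = 2
ES_C = 13; EF_C = 13+11 = 24
ES_D = max(EF_A=13, EF_B=2) = 13; EF_D = 13+15 = 28
ES_E = 13; EF_E = 13+11 = 24
ES_F = max(EF_B=2, EF_C=24) = 24; EF_F = 24+10 = 34
ES_G = 13; EF_G = 13+12 = 25
ES_H = max(EF_C=24, EF_E=24) = 24; EF_H = 24+3 = 27
ES_I = 13; EF_I = 13+10 = 23
ES_J = max(EF_D=28, EF_E=24, EF_F=34, EF_G=25, EF_H=27, EF_I=23) = 34; EF_J = 34+14 = 48
Expected project duration μ = 48 days. Critical path: A → C → F → J.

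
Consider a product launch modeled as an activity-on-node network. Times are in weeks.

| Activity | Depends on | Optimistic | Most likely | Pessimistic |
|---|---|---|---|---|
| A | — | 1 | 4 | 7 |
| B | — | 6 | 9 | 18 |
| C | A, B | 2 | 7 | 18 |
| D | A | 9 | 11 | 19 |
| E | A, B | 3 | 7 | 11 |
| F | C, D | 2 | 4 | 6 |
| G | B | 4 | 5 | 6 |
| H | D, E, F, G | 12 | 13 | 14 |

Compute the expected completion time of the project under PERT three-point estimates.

35 weeks

te_A = (1 + 4·4 + 7)/6 = 24/6 = 4
te_B = (6 + 4·9 + 18)/6 = 60/6 = 10
te_C = (2 + 4·7 + 18)/6 = 48/6 = 8
te_D = (9 + 4·11 + 19)/6 = 72/6 = 12
te_E = (3 + 4·7 + 11)/6 = 42/6 = 7
te_F = (2 + 4·4 + 6)/6 = 24/6 = 4
te_G = (4 + 4·5 + 6)/6 = 30/6 = 5
te_H = (12 + 4·13 + 14)/6 = 78/6 = 13

Forward pass:
ES_A = 0; EF_A = 4
ES_B = 0; EF_B = 10
ES_C = max(EF_A=4, EF_B=10) = 10; EF_C = 10+8 = 18
ES_D = 4; EF_D = 4+12 = 16
ES_E = max(EF_A=4, EF_B=10) = 10; EF_E = 10+7 = 17
ES_F = max(EF_C=18, EF_D=16) = 18; EF_F = 18+4 = 22
ES_G = 10; EF_G = 10+5 = 15
ES_H = max(EF_D=16, EF_E=17, EF_F=22, EF_G=15) = 22; EF_H = 22+13 = 35
Expected project duration μ = 35 weeks. Critical path: B → C → F → H.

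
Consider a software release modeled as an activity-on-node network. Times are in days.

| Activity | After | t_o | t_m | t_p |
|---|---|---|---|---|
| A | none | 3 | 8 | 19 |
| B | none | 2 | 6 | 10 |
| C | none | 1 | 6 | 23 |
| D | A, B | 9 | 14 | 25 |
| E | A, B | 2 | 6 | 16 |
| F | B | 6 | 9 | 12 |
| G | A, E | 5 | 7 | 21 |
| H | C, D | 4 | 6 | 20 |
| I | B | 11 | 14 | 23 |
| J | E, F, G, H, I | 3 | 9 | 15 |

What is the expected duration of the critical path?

te_A = (3 + 4·8 + 19)/6 = 54/6 = 9
te_B = (2 + 4·6 + 10)/6 = 36/6 = 6
te_C = (1 + 4·6 + 23)/6 = 48/6 = 8
te_D = (9 + 4·14 + 25)/6 = 90/6 = 15
te_E = (2 + 4·6 + 16)/6 = 42/6 = 7
te_F = (6 + 4·9 + 12)/6 = 54/6 = 9
te_G = (5 + 4·7 + 21)/6 = 54/6 = 9
te_H = (4 + 4·6 + 20)/6 = 48/6 = 8
te_I = (11 + 4·14 + 23)/6 = 90/6 = 15
te_J = (3 + 4·9 + 15)/6 = 54/6 = 9

Forward pass:
ES_A = 0; EF_A = 9
ES_B = 0; EF_B = 6
ES_C = 0; EF_C = 8
ES_D = max(EF_A=9, EF_B=6) = 9; EF_D = 9+15 = 24
ES_E = max(EF_A=9, EF_B=6) = 9; EF_E = 9+7 = 16
ES_F = 6; EF_F = 6+9 = 15
ES_G = max(EF_A=9, EF_E=16) = 16; EF_G = 16+9 = 25
ES_H = max(EF_C=8, EF_D=24) = 24; EF_H = 24+8 = 32
ES_I = 6; EF_I = 6+15 = 21
ES_J = max(EF_E=16, EF_F=15, EF_G=25, EF_H=32, EF_I=21) = 32; EF_J = 32+9 = 41
Expected project duration μ = 41 days. Critical path: A → D → H → J.

41 days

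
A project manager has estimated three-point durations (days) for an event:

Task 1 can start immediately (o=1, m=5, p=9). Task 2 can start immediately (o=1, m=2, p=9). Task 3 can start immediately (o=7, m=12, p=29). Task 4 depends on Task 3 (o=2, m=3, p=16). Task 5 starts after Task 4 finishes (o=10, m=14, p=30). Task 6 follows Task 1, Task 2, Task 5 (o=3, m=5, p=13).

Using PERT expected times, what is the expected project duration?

41 days

te_Task 1 = (1 + 4·5 + 9)/6 = 30/6 = 5
te_Task 2 = (1 + 4·2 + 9)/6 = 18/6 = 3
te_Task 3 = (7 + 4·12 + 29)/6 = 84/6 = 14
te_Task 4 = (2 + 4·3 + 16)/6 = 30/6 = 5
te_Task 5 = (10 + 4·14 + 30)/6 = 96/6 = 16
te_Task 6 = (3 + 4·5 + 13)/6 = 36/6 = 6

Forward pass:
ES_Task 1 = 0; EF_Task 1 = 5
ES_Task 2 = 0; EF_Task 2 = 3
ES_Task 3 = 0; EF_Task 3 = 14
ES_Task 4 = 14; EF_Task 4 = 14+5 = 19
ES_Task 5 = 19; EF_Task 5 = 19+16 = 35
ES_Task 6 = max(EF_Task 1=5, EF_Task 2=3, EF_Task 5=35) = 35; EF_Task 6 = 35+6 = 41
Expected project duration μ = 41 days. Critical path: Task 3 → Task 4 → Task 5 → Task 6.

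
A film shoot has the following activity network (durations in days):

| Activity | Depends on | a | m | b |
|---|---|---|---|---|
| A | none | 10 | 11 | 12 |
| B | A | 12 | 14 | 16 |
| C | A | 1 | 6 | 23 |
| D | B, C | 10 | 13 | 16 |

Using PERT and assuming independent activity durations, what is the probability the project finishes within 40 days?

0.946

te_A = (10 + 4·11 + 12)/6 = 66/6 = 11; σ²_A = ((12−10)/6)² = 0.111
te_B = (12 + 4·14 + 16)/6 = 84/6 = 14; σ²_B = ((16−12)/6)² = 0.444
te_C = (1 + 4·6 + 23)/6 = 48/6 = 8; σ²_C = ((23−1)/6)² = 13.444
te_D = (10 + 4·13 + 16)/6 = 78/6 = 13; σ²_D = ((16−10)/6)² = 1.000

Forward pass:
ES_A = 0; EF_A = 11
ES_B = 11; EF_B = 11+14 = 25
ES_C = 11; EF_C = 11+8 = 19
ES_D = max(EF_B=25, EF_C=19) = 25; EF_D = 25+13 = 38
Expected project duration μ = 38 days. Critical path: A → B → D.

Variance along critical path = 0.111 + 0.444 + 1.000 = 1.556; σ = √1.556 = 1.247 days.
Z = (40 − 38) / 1.247 = 1.604
P(T ≤ 40) = Φ(1.604) ≈ 0.946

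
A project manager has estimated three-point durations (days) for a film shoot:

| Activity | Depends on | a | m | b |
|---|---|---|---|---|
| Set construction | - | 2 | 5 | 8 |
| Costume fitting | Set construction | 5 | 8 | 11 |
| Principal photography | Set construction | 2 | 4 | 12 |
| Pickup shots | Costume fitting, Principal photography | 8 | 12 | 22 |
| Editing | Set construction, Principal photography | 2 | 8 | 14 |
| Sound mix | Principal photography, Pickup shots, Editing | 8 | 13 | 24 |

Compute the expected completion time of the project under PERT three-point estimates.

te_Set construction = (2 + 4·5 + 8)/6 = 30/6 = 5
te_Costume fitting = (5 + 4·8 + 11)/6 = 48/6 = 8
te_Principal photography = (2 + 4·4 + 12)/6 = 30/6 = 5
te_Pickup shots = (8 + 4·12 + 22)/6 = 78/6 = 13
te_Editing = (2 + 4·8 + 14)/6 = 48/6 = 8
te_Sound mix = (8 + 4·13 + 24)/6 = 84/6 = 14

Forward pass:
ES_Set construction = 0; EF_Set construction = 5
ES_Costume fitting = 5; EF_Costume fitting = 5+8 = 13
ES_Principal photography = 5; EF_Principal photography = 5+5 = 10
ES_Pickup shots = max(EF_Costume fitting=13, EF_Principal photography=10) = 13; EF_Pickup shots = 13+13 = 26
ES_Editing = max(EF_Set construction=5, EF_Principal photography=10) = 10; EF_Editing = 10+8 = 18
ES_Sound mix = max(EF_Principal photography=10, EF_Pickup shots=26, EF_Editing=18) = 26; EF_Sound mix = 26+14 = 40
Expected project duration μ = 40 days. Critical path: Set construction → Costume fitting → Pickup shots → Sound mix.

40 days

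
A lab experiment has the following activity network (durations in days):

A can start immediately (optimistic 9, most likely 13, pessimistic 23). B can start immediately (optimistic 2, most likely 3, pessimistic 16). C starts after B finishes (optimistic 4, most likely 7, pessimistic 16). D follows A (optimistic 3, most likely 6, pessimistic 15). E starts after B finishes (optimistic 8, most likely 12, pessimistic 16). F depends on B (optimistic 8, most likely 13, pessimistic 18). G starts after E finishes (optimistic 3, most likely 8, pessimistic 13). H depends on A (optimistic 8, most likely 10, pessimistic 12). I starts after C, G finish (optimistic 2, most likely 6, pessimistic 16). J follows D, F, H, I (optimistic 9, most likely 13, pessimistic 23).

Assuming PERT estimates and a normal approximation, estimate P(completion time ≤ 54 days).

te_A = (9 + 4·13 + 23)/6 = 84/6 = 14; σ²_A = ((23−9)/6)² = 5.444
te_B = (2 + 4·3 + 16)/6 = 30/6 = 5; σ²_B = ((16−2)/6)² = 5.444
te_C = (4 + 4·7 + 16)/6 = 48/6 = 8; σ²_C = ((16−4)/6)² = 4.000
te_D = (3 + 4·6 + 15)/6 = 42/6 = 7; σ²_D = ((15−3)/6)² = 4.000
te_E = (8 + 4·12 + 16)/6 = 72/6 = 12; σ²_E = ((16−8)/6)² = 1.778
te_F = (8 + 4·13 + 18)/6 = 78/6 = 13; σ²_F = ((18−8)/6)² = 2.778
te_G = (3 + 4·8 + 13)/6 = 48/6 = 8; σ²_G = ((13−3)/6)² = 2.778
te_H = (8 + 4·10 + 12)/6 = 60/6 = 10; σ²_H = ((12−8)/6)² = 0.444
te_I = (2 + 4·6 + 16)/6 = 42/6 = 7; σ²_I = ((16−2)/6)² = 5.444
te_J = (9 + 4·13 + 23)/6 = 84/6 = 14; σ²_J = ((23−9)/6)² = 5.444

Forward pass:
ES_A = 0; EF_A = 14
ES_B = 0; EF_B = 5
ES_C = 5; EF_C = 5+8 = 13
ES_D = 14; EF_D = 14+7 = 21
ES_E = 5; EF_E = 5+12 = 17
ES_F = 5; EF_F = 5+13 = 18
ES_G = 17; EF_G = 17+8 = 25
ES_H = 14; EF_H = 14+10 = 24
ES_I = max(EF_C=13, EF_G=25) = 25; EF_I = 25+7 = 32
ES_J = max(EF_D=21, EF_F=18, EF_H=24, EF_I=32) = 32; EF_J = 32+14 = 46
Expected project duration μ = 46 days. Critical path: B → E → G → I → J.

Variance along critical path = 5.444 + 1.778 + 2.778 + 5.444 + 5.444 = 20.889; σ = √20.889 = 4.570 days.
Z = (54 − 46) / 4.570 = 1.750
P(T ≤ 54) = Φ(1.750) ≈ 0.960

0.960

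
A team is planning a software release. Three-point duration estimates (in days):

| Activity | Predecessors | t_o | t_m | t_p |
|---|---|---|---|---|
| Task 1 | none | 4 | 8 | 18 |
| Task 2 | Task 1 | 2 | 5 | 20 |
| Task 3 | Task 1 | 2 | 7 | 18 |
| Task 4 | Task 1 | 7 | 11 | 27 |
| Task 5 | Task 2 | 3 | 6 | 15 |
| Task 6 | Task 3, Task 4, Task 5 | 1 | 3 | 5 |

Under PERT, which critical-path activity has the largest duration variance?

Task 2

te_Task 1 = (4 + 4·8 + 18)/6 = 54/6 = 9; σ²_Task 1 = ((18−4)/6)² = 5.444
te_Task 2 = (2 + 4·5 + 20)/6 = 42/6 = 7; σ²_Task 2 = ((20−2)/6)² = 9.000
te_Task 3 = (2 + 4·7 + 18)/6 = 48/6 = 8; σ²_Task 3 = ((18−2)/6)² = 7.111
te_Task 4 = (7 + 4·11 + 27)/6 = 78/6 = 13; σ²_Task 4 = ((27−7)/6)² = 11.111
te_Task 5 = (3 + 4·6 + 15)/6 = 42/6 = 7; σ²_Task 5 = ((15−3)/6)² = 4.000
te_Task 6 = (1 + 4·3 + 5)/6 = 18/6 = 3; σ²_Task 6 = ((5−1)/6)² = 0.444

Forward pass:
ES_Task 1 = 0; EF_Task 1 = 9
ES_Task 2 = 9; EF_Task 2 = 9+7 = 16
ES_Task 3 = 9; EF_Task 3 = 9+8 = 17
ES_Task 4 = 9; EF_Task 4 = 9+13 = 22
ES_Task 5 = 16; EF_Task 5 = 16+7 = 23
ES_Task 6 = max(EF_Task 3=17, EF_Task 4=22, EF_Task 5=23) = 23; EF_Task 6 = 23+3 = 26
Expected project duration μ = 26 days. Critical path: Task 1 → Task 2 → Task 5 → Task 6.

Variances on critical path: σ²_Task 1=5.444, σ²_Task 2=9.000, σ²_Task 5=4.000, σ²_Task 6=0.444.
Largest is σ²_Task 2 = 9.000.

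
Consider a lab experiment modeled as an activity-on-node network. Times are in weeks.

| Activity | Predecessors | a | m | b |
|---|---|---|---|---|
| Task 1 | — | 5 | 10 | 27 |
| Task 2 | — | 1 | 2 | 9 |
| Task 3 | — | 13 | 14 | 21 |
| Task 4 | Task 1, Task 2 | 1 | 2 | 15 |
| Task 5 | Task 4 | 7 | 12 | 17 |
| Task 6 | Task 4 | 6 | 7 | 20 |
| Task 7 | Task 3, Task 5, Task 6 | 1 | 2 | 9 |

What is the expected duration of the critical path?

te_Task 1 = (5 + 4·10 + 27)/6 = 72/6 = 12
te_Task 2 = (1 + 4·2 + 9)/6 = 18/6 = 3
te_Task 3 = (13 + 4·14 + 21)/6 = 90/6 = 15
te_Task 4 = (1 + 4·2 + 15)/6 = 24/6 = 4
te_Task 5 = (7 + 4·12 + 17)/6 = 72/6 = 12
te_Task 6 = (6 + 4·7 + 20)/6 = 54/6 = 9
te_Task 7 = (1 + 4·2 + 9)/6 = 18/6 = 3

Forward pass:
ES_Task 1 = 0; EF_Task 1 = 12
ES_Task 2 = 0; EF_Task 2 = 3
ES_Task 3 = 0; EF_Task 3 = 15
ES_Task 4 = max(EF_Task 1=12, EF_Task 2=3) = 12; EF_Task 4 = 12+4 = 16
ES_Task 5 = 16; EF_Task 5 = 16+12 = 28
ES_Task 6 = 16; EF_Task 6 = 16+9 = 25
ES_Task 7 = max(EF_Task 3=15, EF_Task 5=28, EF_Task 6=25) = 28; EF_Task 7 = 28+3 = 31
Expected project duration μ = 31 weeks. Critical path: Task 1 → Task 4 → Task 5 → Task 7.

31 weeks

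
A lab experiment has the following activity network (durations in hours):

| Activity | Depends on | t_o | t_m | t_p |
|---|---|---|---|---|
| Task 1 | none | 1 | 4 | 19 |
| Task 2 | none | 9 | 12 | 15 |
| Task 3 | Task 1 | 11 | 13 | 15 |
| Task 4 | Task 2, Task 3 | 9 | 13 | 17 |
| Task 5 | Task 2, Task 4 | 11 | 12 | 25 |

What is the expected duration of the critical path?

46 hours

te_Task 1 = (1 + 4·4 + 19)/6 = 36/6 = 6
te_Task 2 = (9 + 4·12 + 15)/6 = 72/6 = 12
te_Task 3 = (11 + 4·13 + 15)/6 = 78/6 = 13
te_Task 4 = (9 + 4·13 + 17)/6 = 78/6 = 13
te_Task 5 = (11 + 4·12 + 25)/6 = 84/6 = 14

Forward pass:
ES_Task 1 = 0; EF_Task 1 = 6
ES_Task 2 = 0; EF_Task 2 = 12
ES_Task 3 = 6; EF_Task 3 = 6+13 = 19
ES_Task 4 = max(EF_Task 2=12, EF_Task 3=19) = 19; EF_Task 4 = 19+13 = 32
ES_Task 5 = max(EF_Task 2=12, EF_Task 4=32) = 32; EF_Task 5 = 32+14 = 46
Expected project duration μ = 46 hours. Critical path: Task 1 → Task 3 → Task 4 → Task 5.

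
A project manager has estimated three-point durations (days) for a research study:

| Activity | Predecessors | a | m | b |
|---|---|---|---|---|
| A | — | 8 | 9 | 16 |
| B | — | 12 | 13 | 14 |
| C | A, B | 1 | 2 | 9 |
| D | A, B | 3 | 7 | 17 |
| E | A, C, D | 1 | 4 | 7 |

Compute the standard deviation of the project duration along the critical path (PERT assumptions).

2.56 days

te_A = (8 + 4·9 + 16)/6 = 60/6 = 10; σ²_A = ((16−8)/6)² = 1.778
te_B = (12 + 4·13 + 14)/6 = 78/6 = 13; σ²_B = ((14−12)/6)² = 0.111
te_C = (1 + 4·2 + 9)/6 = 18/6 = 3; σ²_C = ((9−1)/6)² = 1.778
te_D = (3 + 4·7 + 17)/6 = 48/6 = 8; σ²_D = ((17−3)/6)² = 5.444
te_E = (1 + 4·4 + 7)/6 = 24/6 = 4; σ²_E = ((7−1)/6)² = 1.000

Forward pass:
ES_A = 0; EF_A = 10
ES_B = 0; EF_B = 13
ES_C = max(EF_A=10, EF_B=13) = 13; EF_C = 13+3 = 16
ES_D = max(EF_A=10, EF_B=13) = 13; EF_D = 13+8 = 21
ES_E = max(EF_A=10, EF_C=16, EF_D=21) = 21; EF_E = 21+4 = 25
Expected project duration μ = 25 days. Critical path: B → D → E.

Variance along critical path = 0.111 + 5.444 + 1.000 = 6.556
σ = √6.556 = 2.560 days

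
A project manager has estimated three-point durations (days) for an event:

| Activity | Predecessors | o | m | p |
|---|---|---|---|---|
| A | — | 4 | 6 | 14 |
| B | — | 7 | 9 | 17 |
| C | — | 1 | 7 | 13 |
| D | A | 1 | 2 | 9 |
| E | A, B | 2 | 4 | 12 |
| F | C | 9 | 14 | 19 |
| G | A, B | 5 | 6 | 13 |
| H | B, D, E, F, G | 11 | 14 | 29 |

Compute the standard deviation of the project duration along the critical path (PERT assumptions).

te_A = (4 + 4·6 + 14)/6 = 42/6 = 7; σ²_A = ((14−4)/6)² = 2.778
te_B = (7 + 4·9 + 17)/6 = 60/6 = 10; σ²_B = ((17−7)/6)² = 2.778
te_C = (1 + 4·7 + 13)/6 = 42/6 = 7; σ²_C = ((13−1)/6)² = 4.000
te_D = (1 + 4·2 + 9)/6 = 18/6 = 3; σ²_D = ((9−1)/6)² = 1.778
te_E = (2 + 4·4 + 12)/6 = 30/6 = 5; σ²_E = ((12−2)/6)² = 2.778
te_F = (9 + 4·14 + 19)/6 = 84/6 = 14; σ²_F = ((19−9)/6)² = 2.778
te_G = (5 + 4·6 + 13)/6 = 42/6 = 7; σ²_G = ((13−5)/6)² = 1.778
te_H = (11 + 4·14 + 29)/6 = 96/6 = 16; σ²_H = ((29−11)/6)² = 9.000

Forward pass:
ES_A = 0; EF_A = 7
ES_B = 0; EF_B = 10
ES_C = 0; EF_C = 7
ES_D = 7; EF_D = 7+3 = 10
ES_E = max(EF_A=7, EF_B=10) = 10; EF_E = 10+5 = 15
ES_F = 7; EF_F = 7+14 = 21
ES_G = max(EF_A=7, EF_B=10) = 10; EF_G = 10+7 = 17
ES_H = max(EF_B=10, EF_D=10, EF_E=15, EF_F=21, EF_G=17) = 21; EF_H = 21+16 = 37
Expected project duration μ = 37 days. Critical path: C → F → H.

Variance along critical path = 4.000 + 2.778 + 9.000 = 15.778
σ = √15.778 = 3.972 days

3.97 days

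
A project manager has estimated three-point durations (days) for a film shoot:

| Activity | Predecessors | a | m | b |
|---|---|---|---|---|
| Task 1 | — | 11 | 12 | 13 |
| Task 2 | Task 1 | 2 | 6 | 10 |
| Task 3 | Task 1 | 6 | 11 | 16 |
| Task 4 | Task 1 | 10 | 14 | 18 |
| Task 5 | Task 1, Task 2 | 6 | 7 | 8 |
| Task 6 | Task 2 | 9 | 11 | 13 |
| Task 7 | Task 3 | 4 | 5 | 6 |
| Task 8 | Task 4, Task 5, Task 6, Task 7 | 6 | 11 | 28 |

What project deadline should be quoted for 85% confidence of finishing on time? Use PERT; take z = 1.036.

46.1 days

te_Task 1 = (11 + 4·12 + 13)/6 = 72/6 = 12; σ²_Task 1 = ((13−11)/6)² = 0.111
te_Task 2 = (2 + 4·6 + 10)/6 = 36/6 = 6; σ²_Task 2 = ((10−2)/6)² = 1.778
te_Task 3 = (6 + 4·11 + 16)/6 = 66/6 = 11; σ²_Task 3 = ((16−6)/6)² = 2.778
te_Task 4 = (10 + 4·14 + 18)/6 = 84/6 = 14; σ²_Task 4 = ((18−10)/6)² = 1.778
te_Task 5 = (6 + 4·7 + 8)/6 = 42/6 = 7; σ²_Task 5 = ((8−6)/6)² = 0.111
te_Task 6 = (9 + 4·11 + 13)/6 = 66/6 = 11; σ²_Task 6 = ((13−9)/6)² = 0.444
te_Task 7 = (4 + 4·5 + 6)/6 = 30/6 = 5; σ²_Task 7 = ((6−4)/6)² = 0.111
te_Task 8 = (6 + 4·11 + 28)/6 = 78/6 = 13; σ²_Task 8 = ((28−6)/6)² = 13.444

Forward pass:
ES_Task 1 = 0; EF_Task 1 = 12
ES_Task 2 = 12; EF_Task 2 = 12+6 = 18
ES_Task 3 = 12; EF_Task 3 = 12+11 = 23
ES_Task 4 = 12; EF_Task 4 = 12+14 = 26
ES_Task 5 = max(EF_Task 1=12, EF_Task 2=18) = 18; EF_Task 5 = 18+7 = 25
ES_Task 6 = 18; EF_Task 6 = 18+11 = 29
ES_Task 7 = 23; EF_Task 7 = 23+5 = 28
ES_Task 8 = max(EF_Task 4=26, EF_Task 5=25, EF_Task 6=29, EF_Task 7=28) = 29; EF_Task 8 = 29+13 = 42
Expected project duration μ = 42 days. Critical path: Task 1 → Task 2 → Task 6 → Task 8.

Variance along critical path = 0.111 + 1.778 + 0.444 + 13.444 = 15.778; σ = 3.972 days.
D = μ + z·σ = 42 + 1.036·3.972 = 46.1 days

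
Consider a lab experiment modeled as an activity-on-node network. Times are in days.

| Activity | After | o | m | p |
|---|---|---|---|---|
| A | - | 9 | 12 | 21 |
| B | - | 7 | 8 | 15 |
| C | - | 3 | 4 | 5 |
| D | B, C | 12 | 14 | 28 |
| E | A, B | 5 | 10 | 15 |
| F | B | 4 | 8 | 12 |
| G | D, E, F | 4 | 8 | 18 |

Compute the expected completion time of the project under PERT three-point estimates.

te_A = (9 + 4·12 + 21)/6 = 78/6 = 13
te_B = (7 + 4·8 + 15)/6 = 54/6 = 9
te_C = (3 + 4·4 + 5)/6 = 24/6 = 4
te_D = (12 + 4·14 + 28)/6 = 96/6 = 16
te_E = (5 + 4·10 + 15)/6 = 60/6 = 10
te_F = (4 + 4·8 + 12)/6 = 48/6 = 8
te_G = (4 + 4·8 + 18)/6 = 54/6 = 9

Forward pass:
ES_A = 0; EF_A = 13
ES_B = 0; EF_B = 9
ES_C = 0; EF_C = 4
ES_D = max(EF_B=9, EF_C=4) = 9; EF_D = 9+16 = 25
ES_E = max(EF_A=13, EF_B=9) = 13; EF_E = 13+10 = 23
ES_F = 9; EF_F = 9+8 = 17
ES_G = max(EF_D=25, EF_E=23, EF_F=17) = 25; EF_G = 25+9 = 34
Expected project duration μ = 34 days. Critical path: B → D → G.

34 days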